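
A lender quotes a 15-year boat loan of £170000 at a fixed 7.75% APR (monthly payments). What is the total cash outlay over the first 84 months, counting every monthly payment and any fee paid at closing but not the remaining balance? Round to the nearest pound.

Monthly rate = 7.75%/12 = 0.0064583; payment = 170,000 × 0.0064583 / (1 − (1+0.0064583)^−180) = £1,600.17.
Total outlay = 84 × £1,600.17 = £134,414.28.

£134,414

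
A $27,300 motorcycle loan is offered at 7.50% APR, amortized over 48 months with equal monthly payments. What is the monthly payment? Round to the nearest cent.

$660.08

At 7.50% the monthly rate is 0.0062500, so the payment is 27,300 × 0.0062500 / (1 − 1.0062500^−48) = $660.08.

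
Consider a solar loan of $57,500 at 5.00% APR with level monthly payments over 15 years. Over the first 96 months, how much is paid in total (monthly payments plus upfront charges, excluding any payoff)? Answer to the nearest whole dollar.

At 5.00% the monthly rate is 0.0041667, so the payment is 57,500 × 0.0041667 / (1 − 1.0041667^−180) = $454.71.
Total outlay = 96 × $454.71 = $43,652.16.

$43,652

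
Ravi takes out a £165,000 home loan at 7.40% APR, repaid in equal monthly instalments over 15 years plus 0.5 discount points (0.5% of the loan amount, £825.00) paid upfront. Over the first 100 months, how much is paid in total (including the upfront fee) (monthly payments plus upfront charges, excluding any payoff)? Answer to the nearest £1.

Monthly rate = 7.4%/12 = 0.0061667; payment = 165,000 × 0.0061667 / (1 − (1+0.0061667)^−180) = £1,520.21.
Total outlay = 100 × £1,520.21 + £825.00 = £152,846.00.

£152,846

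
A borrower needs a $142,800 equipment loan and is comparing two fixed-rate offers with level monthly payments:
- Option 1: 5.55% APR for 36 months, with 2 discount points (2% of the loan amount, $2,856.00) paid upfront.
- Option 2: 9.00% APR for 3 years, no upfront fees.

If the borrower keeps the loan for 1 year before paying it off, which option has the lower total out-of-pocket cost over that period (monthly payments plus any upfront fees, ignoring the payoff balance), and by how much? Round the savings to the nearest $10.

Option 1: monthly rate = 5.55%/12 = 0.0046250; payment = 142,800 × 0.0046250 / (1 − (1+0.0046250)^−36) = $4,315.20.
Option 2: at 9.00% the monthly rate is 0.0075000, so the payment is 142,800 × 0.0075000 / (1 − 1.0075000^−36) = $4,541.00.
Over 12 months: Option 1 costs 12 × $4,315.20 + $2,856.00 = $54,638.40; Option 2 costs 12 × $4,541.00 = $54,492.00.
Option 2 is cheaper by $54,638.40 − $54,492.00 = $146.40.

Option 2 by $150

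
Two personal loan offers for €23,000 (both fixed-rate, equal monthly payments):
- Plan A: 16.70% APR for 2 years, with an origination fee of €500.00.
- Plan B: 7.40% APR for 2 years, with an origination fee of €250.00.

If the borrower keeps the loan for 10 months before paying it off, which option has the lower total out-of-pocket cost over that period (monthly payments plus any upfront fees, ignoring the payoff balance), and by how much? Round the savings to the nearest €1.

Plan B by €1,249

Plan A: at 16.70% the monthly rate is 0.0139167, so the payment is 23,000 × 0.0139167 / (1 − 1.0139167^−24) = €1,133.86.
Plan B: monthly rate = 7.4%/12 = 0.0061667; payment = 23,000 × 0.0061667 / (1 − (1+0.0061667)^−24) = €1,033.95.
Over 10 months: Plan A costs 10 × €1,133.86 + €500.00 = €11,838.60; Plan B costs 10 × €1,033.95 + €250.00 = €10,589.50.
Plan B is cheaper by €11,838.60 − €10,589.50 = €1,249.10.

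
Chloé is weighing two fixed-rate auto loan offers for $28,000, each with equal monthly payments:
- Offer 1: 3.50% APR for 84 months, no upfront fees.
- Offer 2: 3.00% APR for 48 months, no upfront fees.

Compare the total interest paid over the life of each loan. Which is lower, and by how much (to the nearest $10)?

Offer 1: monthly rate = 3.5%/12 = 0.0029167; payment = 28,000 × 0.0029167 / (1 − (1+0.0029167)^−84) = $376.32.
Total interest on Offer 1 = 84 × $376.32 − $28,000 = $3,610.88.
Offer 2: monthly rate = 3%/12 = 0.0025000; payment = 28,000 × 0.0025000 / (1 − (1+0.0025000)^−48) = $619.76.
Total interest on Offer 2 = 48 × $619.76 − $28,000 = $1,748.48.
Offer 2 is lower by $1,862.40.

Offer 2 by $1,860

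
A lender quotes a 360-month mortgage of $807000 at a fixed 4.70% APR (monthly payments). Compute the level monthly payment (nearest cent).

$4,185.41

Monthly rate = 4.7%/12 = 0.0039167; payment = 807,000 × 0.0039167 / (1 − (1+0.0039167)^−360) = $4,185.41.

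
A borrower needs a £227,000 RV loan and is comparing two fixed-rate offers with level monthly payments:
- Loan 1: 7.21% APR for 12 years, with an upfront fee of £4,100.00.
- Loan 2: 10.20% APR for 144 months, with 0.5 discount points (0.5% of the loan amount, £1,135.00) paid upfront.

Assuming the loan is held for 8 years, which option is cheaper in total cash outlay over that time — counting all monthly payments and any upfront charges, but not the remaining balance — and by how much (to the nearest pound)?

Loan 1 by £33,439

Loan 1: at 7.21% the monthly rate is 0.0060083, so the payment is 227,000 × 0.0060083 / (1 − 1.0060083^−144) = £2,359.91.
Loan 2: monthly rate = 10.2%/12 = 0.0085000; payment = 227,000 × 0.0085000 / (1 − (1+0.0085000)^−144) = £2,739.12.
Over 96 months: Loan 1 costs 96 × £2,359.91 + £4,100.00 = £230,651.36; Loan 2 costs 96 × £2,739.12 + £1,135.00 = £264,090.52.
Loan 1 is cheaper by £264,090.52 − £230,651.36 = £33,439.16.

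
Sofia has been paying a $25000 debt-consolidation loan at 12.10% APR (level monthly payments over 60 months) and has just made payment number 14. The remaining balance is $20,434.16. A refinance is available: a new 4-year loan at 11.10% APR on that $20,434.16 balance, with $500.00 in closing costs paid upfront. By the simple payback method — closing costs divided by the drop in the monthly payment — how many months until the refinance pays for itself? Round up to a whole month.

Current payment = 25,000 × 12.1%/12 / (1 − (1+0.0100833)^−60) = $557.38.
Refinanced payment = 20,434.16 × 0.0092500 / (1 − (1+0.0092500)^−48) = $529.12.
Monthly savings = $557.38 − $529.12 = $28.26.
Break-even = $500.00 / $28.26 = 17.69 → 18 months.

18 months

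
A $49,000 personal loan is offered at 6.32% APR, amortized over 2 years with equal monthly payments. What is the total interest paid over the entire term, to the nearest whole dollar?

At 6.32% the monthly rate is 0.0052667, so the payment is 49,000 × 0.0052667 / (1 − 1.0052667^−24) = $2,178.78.
Total paid = 24 × $2,178.78 = $52,290.72; interest = $52,290.72 − $49,000 = $3,290.72.

$3,291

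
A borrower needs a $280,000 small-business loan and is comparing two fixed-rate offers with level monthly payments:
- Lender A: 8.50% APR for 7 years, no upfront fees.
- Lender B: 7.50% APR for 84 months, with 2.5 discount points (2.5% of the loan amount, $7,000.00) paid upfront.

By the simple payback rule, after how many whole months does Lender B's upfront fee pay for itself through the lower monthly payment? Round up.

Lender A: monthly rate = 8.5%/12 = 0.0070833; payment = 280,000 × 0.0070833 / (1 − (1+0.0070833)^−84) = $4,434.22.
Lender B: at 7.50% the monthly rate is 0.0062500, so the payment is 280,000 × 0.0062500 / (1 − 1.0062500^−84) = $4,294.72.
Monthly savings = $4,434.22 − $4,294.72 = $139.50.
Break-even = $7,000.00 / $139.50 = 50.18 → 51 months.

51 months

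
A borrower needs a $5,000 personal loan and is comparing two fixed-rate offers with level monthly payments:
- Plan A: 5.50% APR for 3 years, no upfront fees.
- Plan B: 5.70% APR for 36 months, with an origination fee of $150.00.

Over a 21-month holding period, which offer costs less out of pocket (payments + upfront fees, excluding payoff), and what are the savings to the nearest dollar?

Plan A by $159

Plan A: at 5.50% the monthly rate is 0.0045833, so the payment is 5,000 × 0.0045833 / (1 − 1.0045833^−36) = $150.98.
Plan B: monthly rate = 5.7%/12 = 0.0047500; payment = 5,000 × 0.0047500 / (1 − (1+0.0047500)^−36) = $151.43.
Over 21 months: Plan A costs 21 × $150.98 = $3,170.58; Plan B costs 21 × $151.43 + $150.00 = $3,330.03.
Plan A is cheaper by $3,330.03 − $3,170.58 = $159.45.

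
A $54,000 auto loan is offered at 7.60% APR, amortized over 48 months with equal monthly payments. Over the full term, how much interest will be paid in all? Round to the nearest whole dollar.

$8,793

Monthly rate = 7.6%/12 = 0.0063333; payment = 54,000 × 0.0063333 / (1 − (1+0.0063333)^−48) = $1,308.18.
Total paid = 48 × $1,308.18 = $62,792.64; interest = $62,792.64 − $54,000 = $8,792.64.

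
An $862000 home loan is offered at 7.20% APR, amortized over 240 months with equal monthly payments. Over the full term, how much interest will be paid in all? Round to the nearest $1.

At 7.20% the monthly rate is 0.0060000, so the payment is 862,000 × 0.0060000 / (1 − 1.0060000^−240) = $6,786.95.
Total paid = 240 × $6,786.95 = $1,628,868.00; interest = $1,628,868.00 − $862,000 = $766,868.00.

$766,868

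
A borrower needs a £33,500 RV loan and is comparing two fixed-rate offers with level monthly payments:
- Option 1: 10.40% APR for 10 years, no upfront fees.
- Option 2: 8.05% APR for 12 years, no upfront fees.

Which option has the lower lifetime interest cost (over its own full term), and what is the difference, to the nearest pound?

Option 1: at 10.40% the monthly rate is 0.0086667, so the payment is 33,500 × 0.0086667 / (1 − 1.0086667^−120) = £450.16.
Total interest on Option 1 = 120 × £450.16 − £33,500 = £20,519.20.
Option 2: monthly rate = 8.05%/12 = 0.0067083; payment = 33,500 × 0.0067083 / (1 − (1+0.0067083)^−144) = £363.54.
Total interest on Option 2 = 144 × £363.54 − £33,500 = £18,849.76.
Option 2 is lower by £1,669.44.

Option 2 by £1,669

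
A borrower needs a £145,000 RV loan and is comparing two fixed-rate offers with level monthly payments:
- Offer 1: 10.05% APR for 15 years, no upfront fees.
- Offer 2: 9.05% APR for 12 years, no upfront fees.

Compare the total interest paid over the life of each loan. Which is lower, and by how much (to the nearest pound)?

Offer 2 by £43,062

Offer 1: monthly rate = 10.05%/12 = 0.0083750; payment = 145,000 × 0.0083750 / (1 − (1+0.0083750)^−180) = £1,562.62.
Total interest on Offer 1 = 180 × £1,562.62 − £145,000 = £136,271.60.
Offer 2: monthly rate = 9.05%/12 = 0.0075417; payment = 145,000 × 0.0075417 / (1 − (1+0.0075417)^−144) = £1,654.23.
Total interest on Offer 2 = 144 × £1,654.23 − £145,000 = £93,209.12.
Offer 2 is lower by £43,062.48.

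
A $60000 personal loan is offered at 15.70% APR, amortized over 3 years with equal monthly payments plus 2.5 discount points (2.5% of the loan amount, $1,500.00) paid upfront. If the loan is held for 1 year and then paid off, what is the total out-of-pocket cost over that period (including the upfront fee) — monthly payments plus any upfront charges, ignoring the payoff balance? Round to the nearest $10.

$26,710

Monthly rate = 15.7%/12 = 0.0130833; payment = 60,000 × 0.0130833 / (1 − (1+0.0130833)^−36) = $2,100.55.
Total outlay = 12 × $2,100.55 + $1,500.00 = $26,706.60.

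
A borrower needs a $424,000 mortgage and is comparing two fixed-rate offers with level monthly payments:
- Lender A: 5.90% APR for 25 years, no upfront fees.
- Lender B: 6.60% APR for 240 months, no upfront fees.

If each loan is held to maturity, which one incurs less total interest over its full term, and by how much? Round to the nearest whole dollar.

Lender B by $47,096

Lender A: at 5.90% the monthly rate is 0.0049167, so the payment is 424,000 × 0.0049167 / (1 − 1.0049167^−300) = $2,705.98.
Total interest on Lender A = 300 × $2,705.98 − $424,000 = $387,794.00.
Lender B: at 6.60% the monthly rate is 0.0055000, so the payment is 424,000 × 0.0055000 / (1 − 1.0055000^−240) = $3,186.24.
Total interest on Lender B = 240 × $3,186.24 − $424,000 = $340,697.60.
Lender B is lower by $47,096.40.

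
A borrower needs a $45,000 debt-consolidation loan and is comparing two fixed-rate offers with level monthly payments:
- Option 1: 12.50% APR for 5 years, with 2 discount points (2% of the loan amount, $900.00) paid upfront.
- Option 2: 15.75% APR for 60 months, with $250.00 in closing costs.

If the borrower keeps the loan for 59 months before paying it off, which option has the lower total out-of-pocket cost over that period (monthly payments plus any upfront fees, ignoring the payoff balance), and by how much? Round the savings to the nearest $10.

Option 1 by $3,830

Option 1: at 12.50% the monthly rate is 0.0104167, so the payment is 45,000 × 0.0104167 / (1 − 1.0104167^−60) = $1,012.41.
Option 2: at 15.75% the monthly rate is 0.0131250, so the payment is 45,000 × 0.0131250 / (1 − 1.0131250^−60) = $1,088.34.
Over 59 months: Option 1 costs 59 × $1,012.41 + $900.00 = $60,632.19; Option 2 costs 59 × $1,088.34 + $250.00 = $64,462.06.
Option 1 is cheaper by $64,462.06 − $60,632.19 = $3,829.87.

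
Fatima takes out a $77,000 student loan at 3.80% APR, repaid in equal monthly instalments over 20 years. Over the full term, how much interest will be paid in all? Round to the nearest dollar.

At 3.80% the monthly rate is 0.0031667, so the payment is 77,000 × 0.0031667 / (1 − 1.0031667^−240) = $458.53.
Total paid = 240 × $458.53 = $110,047.20; interest = $110,047.20 − $77,000 = $33,047.20.

$33,047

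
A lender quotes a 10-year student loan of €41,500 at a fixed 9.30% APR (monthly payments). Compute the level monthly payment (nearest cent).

€532.47

Monthly rate = 9.3%/12 = 0.0077500; payment = 41,500 × 0.0077500 / (1 − (1+0.0077500)^−120) = €532.47.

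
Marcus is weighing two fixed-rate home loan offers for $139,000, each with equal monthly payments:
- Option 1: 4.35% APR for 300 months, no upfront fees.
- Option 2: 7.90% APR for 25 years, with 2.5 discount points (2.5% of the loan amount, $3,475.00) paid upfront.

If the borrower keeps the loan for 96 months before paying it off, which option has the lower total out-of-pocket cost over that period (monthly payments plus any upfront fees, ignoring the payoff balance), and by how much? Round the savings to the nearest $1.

Option 1: at 4.35% the monthly rate is 0.0036250, so the payment is 139,000 × 0.0036250 / (1 − 1.0036250^−300) = $760.82.
Option 2: monthly rate = 7.9%/12 = 0.0065833; payment = 139,000 × 0.0065833 / (1 − (1+0.0065833)^−300) = $1,063.63.
Over 96 months: Option 1 costs 96 × $760.82 = $73,038.72; Option 2 costs 96 × $1,063.63 + $3,475.00 = $105,583.48.
Option 1 is cheaper by $105,583.48 − $73,038.72 = $32,544.76.

Option 1 by $32,545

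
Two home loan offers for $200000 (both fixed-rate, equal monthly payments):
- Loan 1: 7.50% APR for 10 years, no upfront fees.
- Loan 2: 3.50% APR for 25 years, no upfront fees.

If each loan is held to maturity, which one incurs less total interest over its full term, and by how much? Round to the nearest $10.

Loan 1 by $15,490

Loan 1: monthly rate = 7.5%/12 = 0.0062500; payment = 200,000 × 0.0062500 / (1 − (1+0.0062500)^−120) = $2,374.04.
Total interest on Loan 1 = 120 × $2,374.04 − $200,000 = $84,884.80.
Loan 2: at 3.50% the monthly rate is 0.0029167, so the payment is 200,000 × 0.0029167 / (1 − 1.0029167^−300) = $1,001.25.
Total interest on Loan 2 = 300 × $1,001.25 − $200,000 = $100,375.00.
Loan 1 is lower by $15,490.20.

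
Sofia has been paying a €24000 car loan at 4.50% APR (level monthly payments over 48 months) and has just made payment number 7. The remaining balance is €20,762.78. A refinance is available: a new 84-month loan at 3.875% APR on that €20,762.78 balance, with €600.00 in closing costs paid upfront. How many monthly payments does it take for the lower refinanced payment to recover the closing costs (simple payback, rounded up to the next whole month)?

3 months

Current payment = 24,000 × 4.5%/12 / (1 − (1+0.0037500)^−48) = €547.28.
Refinanced payment = 20,762.78 × 0.0032292 / (1 − (1+0.0032292)^−84) = €282.61.
Monthly savings = €547.28 − €282.61 = €264.67.
Break-even = €600.00 / €264.67 = 2.27 → 3 months.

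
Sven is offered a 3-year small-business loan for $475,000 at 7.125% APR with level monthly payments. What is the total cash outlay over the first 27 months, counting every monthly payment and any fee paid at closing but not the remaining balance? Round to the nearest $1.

Monthly rate = 7.125%/12 = 0.0059375; payment = 475,000 × 0.0059375 / (1 − (1+0.0059375)^−36) = $14,693.78.
Total outlay = 27 × $14,693.78 = $396,732.06.

$396,732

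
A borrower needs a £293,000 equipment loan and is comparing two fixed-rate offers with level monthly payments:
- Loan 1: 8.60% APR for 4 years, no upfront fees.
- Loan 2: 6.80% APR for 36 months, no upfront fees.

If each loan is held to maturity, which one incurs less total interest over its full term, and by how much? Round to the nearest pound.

Loan 2 by £22,590

Loan 1: monthly rate = 8.6%/12 = 0.0071667; payment = 293,000 × 0.0071667 / (1 − (1+0.0071667)^−48) = £7,235.79.
Total interest on Loan 1 = 48 × £7,235.79 − £293,000 = £54,317.92.
Loan 2: at 6.80% the monthly rate is 0.0056667, so the payment is 293,000 × 0.0056667 / (1 − 1.0056667^−36) = £9,020.22.
Total interest on Loan 2 = 36 × £9,020.22 − £293,000 = £31,727.92.
Loan 2 is lower by £22,590.00.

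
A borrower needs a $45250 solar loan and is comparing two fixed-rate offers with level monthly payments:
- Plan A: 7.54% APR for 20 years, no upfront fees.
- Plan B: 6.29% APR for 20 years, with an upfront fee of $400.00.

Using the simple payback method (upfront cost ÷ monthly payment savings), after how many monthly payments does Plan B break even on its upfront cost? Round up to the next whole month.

12 months

Plan A: monthly rate = 7.54%/12 = 0.0062833; payment = 45,250 × 0.0062833 / (1 − (1+0.0062833)^−240) = $365.64.
Plan B: monthly rate = 6.29%/12 = 0.0052417; payment = 45,250 × 0.0052417 / (1 − (1+0.0052417)^−240) = $331.80.
Monthly savings = $365.64 − $331.80 = $33.84.
Break-even = $400.00 / $33.84 = 11.82 → 12 months.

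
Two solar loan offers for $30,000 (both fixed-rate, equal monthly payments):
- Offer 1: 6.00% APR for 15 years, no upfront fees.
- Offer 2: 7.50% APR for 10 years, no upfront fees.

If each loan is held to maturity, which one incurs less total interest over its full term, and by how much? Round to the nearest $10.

Offer 2 by $2,840

Offer 1: at 6.00% the monthly rate is 0.0050000, so the payment is 30,000 × 0.0050000 / (1 − 1.0050000^−180) = $253.16.
Total interest on Offer 1 = 180 × $253.16 − $30,000 = $15,568.80.
Offer 2: at 7.50% the monthly rate is 0.0062500, so the payment is 30,000 × 0.0062500 / (1 − 1.0062500^−120) = $356.11.
Total interest on Offer 2 = 120 × $356.11 − $30,000 = $12,733.20.
Offer 2 is lower by $2,835.60.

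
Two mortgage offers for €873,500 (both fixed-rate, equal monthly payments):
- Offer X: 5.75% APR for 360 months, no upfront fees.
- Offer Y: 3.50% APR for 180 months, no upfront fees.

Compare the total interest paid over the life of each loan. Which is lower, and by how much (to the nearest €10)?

Offer X: monthly rate = 5.75%/12 = 0.0047917; payment = 873,500 × 0.0047917 / (1 − (1+0.0047917)^−360) = €5,097.51.
Total interest on Offer X = 360 × €5,097.51 − €873,500 = €961,603.60.
Offer Y: at 3.50% the monthly rate is 0.0029167, so the payment is 873,500 × 0.0029167 / (1 − 1.0029167^−180) = €6,244.50.
Total interest on Offer Y = 180 × €6,244.50 − €873,500 = €250,510.00.
Offer Y is lower by €711,093.60.

Offer Y by €711,090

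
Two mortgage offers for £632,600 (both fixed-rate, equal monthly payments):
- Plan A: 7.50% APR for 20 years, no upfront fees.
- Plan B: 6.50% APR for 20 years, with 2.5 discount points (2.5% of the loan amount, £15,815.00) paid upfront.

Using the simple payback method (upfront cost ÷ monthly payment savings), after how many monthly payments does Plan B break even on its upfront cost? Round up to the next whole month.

42 months

Plan A: monthly rate = 7.5%/12 = 0.0062500; payment = 632,600 × 0.0062500 / (1 − (1+0.0062500)^−240) = £5,096.18.
Plan B: at 6.50% the monthly rate is 0.0054167, so the payment is 632,600 × 0.0054167 / (1 − 1.0054167^−240) = £4,716.50.
Monthly savings = £5,096.18 − £4,716.50 = £379.68.
Break-even = £15,815.00 / £379.68 = 41.65 → 42 months.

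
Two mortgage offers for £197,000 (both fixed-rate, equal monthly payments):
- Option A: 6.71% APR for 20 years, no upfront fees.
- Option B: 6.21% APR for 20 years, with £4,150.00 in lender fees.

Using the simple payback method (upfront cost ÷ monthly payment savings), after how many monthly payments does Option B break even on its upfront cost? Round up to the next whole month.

72 months

Option A: at 6.71% the monthly rate is 0.0055917, so the payment is 197,000 × 0.0055917 / (1 − 1.0055917^−240) = £1,493.24.
Option B: monthly rate = 6.21%/12 = 0.0051750; payment = 197,000 × 0.0051750 / (1 − (1+0.0051750)^−240) = £1,435.34.
Monthly savings = £1,493.24 − £1,435.34 = £57.90.
Break-even = £4,150.00 / £57.90 = 71.68 → 72 months.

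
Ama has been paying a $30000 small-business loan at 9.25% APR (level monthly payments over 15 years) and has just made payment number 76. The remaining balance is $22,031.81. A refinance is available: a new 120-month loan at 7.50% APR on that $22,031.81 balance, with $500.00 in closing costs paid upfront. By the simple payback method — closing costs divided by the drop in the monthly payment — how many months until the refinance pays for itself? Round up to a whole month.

11 months

Current payment = 30,000 × 9.25%/12 / (1 − (1+0.0077083)^−180) = $308.76.
Refinanced payment = 22,031.81 × 0.0062500 / (1 − (1+0.0062500)^−120) = $261.52.
Monthly savings = $308.76 − $261.52 = $47.24.
Break-even = $500.00 / $47.24 = 10.58 → 11 months.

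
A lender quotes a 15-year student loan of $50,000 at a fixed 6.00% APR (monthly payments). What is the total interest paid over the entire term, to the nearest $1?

At 6.00% the monthly rate is 0.0050000, so the payment is 50,000 × 0.0050000 / (1 − 1.0050000^−180) = $421.93.
Total paid = 180 × $421.93 = $75,947.40; interest = $75,947.40 − $50,000 = $25,947.40.

$25,947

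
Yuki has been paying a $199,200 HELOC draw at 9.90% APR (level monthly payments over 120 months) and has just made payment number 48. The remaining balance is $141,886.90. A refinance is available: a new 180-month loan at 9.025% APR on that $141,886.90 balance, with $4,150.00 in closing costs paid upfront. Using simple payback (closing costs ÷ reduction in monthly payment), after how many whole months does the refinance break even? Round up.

4 months

Current payment = 199,200 × 9.9%/12 / (1 − (1+0.0082500)^−120) = $2,621.42.
Refinanced payment = 141,886.90 × 0.0075208 / (1 − (1+0.0075208)^−180) = $1,441.22.
Monthly savings = $2,621.42 − $1,441.22 = $1,180.20.
Break-even = $4,150.00 / $1,180.20 = 3.52 → 4 months.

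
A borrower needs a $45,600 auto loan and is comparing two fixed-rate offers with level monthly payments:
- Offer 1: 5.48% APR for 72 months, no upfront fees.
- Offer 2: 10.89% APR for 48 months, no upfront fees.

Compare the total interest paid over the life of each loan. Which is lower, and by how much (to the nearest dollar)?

Offer 1 by $2,844

Offer 1: at 5.48% the monthly rate is 0.0045667, so the payment is 45,600 × 0.0045667 / (1 − 1.0045667^−72) = $744.58.
Total interest on Offer 1 = 72 × $744.58 − $45,600 = $8,009.76.
Offer 2: monthly rate = 10.89%/12 = 0.0090750; payment = 45,600 × 0.0090750 / (1 − (1+0.0090750)^−48) = $1,176.12.
Total interest on Offer 2 = 48 × $1,176.12 − $45,600 = $10,853.76.
Offer 1 is lower by $2,844.00.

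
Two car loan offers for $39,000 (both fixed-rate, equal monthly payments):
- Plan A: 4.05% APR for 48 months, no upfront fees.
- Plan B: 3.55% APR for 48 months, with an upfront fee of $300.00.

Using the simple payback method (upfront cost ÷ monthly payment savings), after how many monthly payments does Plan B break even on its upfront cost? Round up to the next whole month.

35 months

Plan A: monthly rate = 4.05%/12 = 0.0033750; payment = 39,000 × 0.0033750 / (1 − (1+0.0033750)^−48) = $881.46.
Plan B: monthly rate = 3.55%/12 = 0.0029583; payment = 39,000 × 0.0029583 / (1 − (1+0.0029583)^−48) = $872.75.
Monthly savings = $881.46 − $872.75 = $8.71.
Break-even = $300.00 / $8.71 = 34.44 → 35 months.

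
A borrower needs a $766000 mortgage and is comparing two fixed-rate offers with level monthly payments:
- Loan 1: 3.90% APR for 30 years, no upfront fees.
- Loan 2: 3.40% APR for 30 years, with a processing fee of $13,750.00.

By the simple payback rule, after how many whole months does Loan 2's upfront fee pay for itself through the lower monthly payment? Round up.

64 months

Loan 1: at 3.90% the monthly rate is 0.0032500, so the payment is 766,000 × 0.0032500 / (1 − 1.0032500^−360) = $3,612.98.
Loan 2: monthly rate = 3.4%/12 = 0.0028333; payment = 766,000 × 0.0028333 / (1 − (1+0.0028333)^−360) = $3,397.07.
Monthly savings = $3,612.98 − $3,397.07 = $215.91.
Break-even = $13,750.00 / $215.91 = 63.68 → 64 months.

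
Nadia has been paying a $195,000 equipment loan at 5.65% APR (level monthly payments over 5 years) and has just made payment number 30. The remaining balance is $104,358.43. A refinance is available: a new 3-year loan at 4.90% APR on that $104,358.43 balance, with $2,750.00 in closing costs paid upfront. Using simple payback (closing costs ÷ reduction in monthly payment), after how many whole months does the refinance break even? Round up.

Current payment = 195,000 × 5.65%/12 / (1 − (1+0.0047083)^−60) = $3,738.24.
Refinanced payment = 104,358.43 × 0.0040833 / (1 − (1+0.0040833)^−36) = $3,123.03.
Monthly savings = $3,738.24 − $3,123.03 = $615.21.
Break-even = $2,750.00 / $615.21 = 4.47 → 5 months.

5 months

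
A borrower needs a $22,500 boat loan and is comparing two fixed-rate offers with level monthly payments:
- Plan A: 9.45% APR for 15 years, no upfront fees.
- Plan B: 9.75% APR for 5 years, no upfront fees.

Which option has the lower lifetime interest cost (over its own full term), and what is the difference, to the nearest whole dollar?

Plan A: at 9.45% the monthly rate is 0.0078750, so the payment is 22,500 × 0.0078750 / (1 − 1.0078750^−180) = $234.27.
Total interest on Plan A = 180 × $234.27 − $22,500 = $19,668.60.
Plan B: at 9.75% the monthly rate is 0.0081250, so the payment is 22,500 × 0.0081250 / (1 − 1.0081250^−60) = $475.30.
Total interest on Plan B = 60 × $475.30 − $22,500 = $6,018.00.
Plan B is lower by $13,650.60.

Plan B by $13,651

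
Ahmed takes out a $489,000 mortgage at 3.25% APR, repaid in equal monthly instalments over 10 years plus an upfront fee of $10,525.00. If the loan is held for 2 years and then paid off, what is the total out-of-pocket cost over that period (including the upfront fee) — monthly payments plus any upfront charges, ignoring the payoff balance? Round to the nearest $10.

$125,210

Monthly rate = 3.25%/12 = 0.0027083; payment = 489,000 × 0.0027083 / (1 − (1+0.0027083)^−120) = $4,778.46.
Total outlay = 24 × $4,778.46 + $10,525.00 = $125,208.04.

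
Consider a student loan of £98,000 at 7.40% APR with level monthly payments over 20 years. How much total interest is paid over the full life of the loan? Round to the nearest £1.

£90,040

At 7.40% the monthly rate is 0.0061667, so the payment is 98,000 × 0.0061667 / (1 − 1.0061667^−240) = £783.50.
Total paid = 240 × £783.50 = £188,040.00; interest = £188,040.00 − £98,000 = £90,040.00.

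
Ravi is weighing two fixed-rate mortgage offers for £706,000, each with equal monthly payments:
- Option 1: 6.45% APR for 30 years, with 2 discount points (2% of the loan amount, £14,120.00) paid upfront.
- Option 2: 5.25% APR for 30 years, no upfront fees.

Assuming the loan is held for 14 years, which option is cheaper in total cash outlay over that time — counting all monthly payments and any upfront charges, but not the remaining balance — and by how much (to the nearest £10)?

Option 1: at 6.45% the monthly rate is 0.0053750, so the payment is 706,000 × 0.0053750 / (1 − 1.0053750^−360) = £4,439.21.
Option 2: at 5.25% the monthly rate is 0.0043750, so the payment is 706,000 × 0.0043750 / (1 − 1.0043750^−360) = £3,898.56.
Over 168 months: Option 1 costs 168 × £4,439.21 + £14,120.00 = £759,907.28; Option 2 costs 168 × £3,898.56 = £654,958.08.
Option 2 is cheaper by £759,907.28 − £654,958.08 = £104,949.20.

Option 2 by £104,950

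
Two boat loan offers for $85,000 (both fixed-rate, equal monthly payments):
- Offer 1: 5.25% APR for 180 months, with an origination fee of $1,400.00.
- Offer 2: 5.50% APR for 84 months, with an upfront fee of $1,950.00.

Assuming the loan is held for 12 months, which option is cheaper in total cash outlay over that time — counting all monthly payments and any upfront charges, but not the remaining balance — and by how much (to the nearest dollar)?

Offer 1: monthly rate = 5.25%/12 = 0.0043750; payment = 85,000 × 0.0043750 / (1 − (1+0.0043750)^−180) = $683.30.
Offer 2: at 5.50% the monthly rate is 0.0045833, so the payment is 85,000 × 0.0045833 / (1 − 1.0045833^−84) = $1,221.45.
Over 12 months: Offer 1 costs 12 × $683.30 + $1,400.00 = $9,599.60; Offer 2 costs 12 × $1,221.45 + $1,950.00 = $16,607.40.
Offer 1 is cheaper by $16,607.40 − $9,599.60 = $7,007.80.

Offer 1 by $7,008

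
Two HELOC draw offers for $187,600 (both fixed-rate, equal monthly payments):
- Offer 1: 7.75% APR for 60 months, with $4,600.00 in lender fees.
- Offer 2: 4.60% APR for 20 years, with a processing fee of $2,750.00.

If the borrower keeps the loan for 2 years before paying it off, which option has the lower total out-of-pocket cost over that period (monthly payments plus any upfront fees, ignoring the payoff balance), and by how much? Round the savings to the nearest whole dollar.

Offer 2 by $63,877

Offer 1: monthly rate = 7.75%/12 = 0.0064583; payment = 187,600 × 0.0064583 / (1 − (1+0.0064583)^−60) = $3,781.45.
Offer 2: monthly rate = 4.6%/12 = 0.0038333; payment = 187,600 × 0.0038333 / (1 − (1+0.0038333)^−240) = $1,197.00.
Over 24 months: Offer 1 costs 24 × $3,781.45 + $4,600.00 = $95,354.80; Offer 2 costs 24 × $1,197.00 + $2,750.00 = $31,478.00.
Offer 2 is cheaper by $95,354.80 − $31,478.00 = $63,876.80.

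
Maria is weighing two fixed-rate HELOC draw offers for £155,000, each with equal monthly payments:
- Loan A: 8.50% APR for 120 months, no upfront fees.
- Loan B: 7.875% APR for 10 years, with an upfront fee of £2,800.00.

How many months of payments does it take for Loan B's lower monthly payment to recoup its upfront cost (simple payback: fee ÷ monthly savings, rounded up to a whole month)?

Loan A: monthly rate = 8.5%/12 = 0.0070833; payment = 155,000 × 0.0070833 / (1 − (1+0.0070833)^−120) = £1,921.78.
Loan B: at 7.875% the monthly rate is 0.0065625, so the payment is 155,000 × 0.0065625 / (1 − 1.0065625^−120) = £1,870.36.
Monthly savings = £1,921.78 − £1,870.36 = £51.42.
Break-even = £2,800.00 / £51.42 = 54.45 → 55 months.

55 months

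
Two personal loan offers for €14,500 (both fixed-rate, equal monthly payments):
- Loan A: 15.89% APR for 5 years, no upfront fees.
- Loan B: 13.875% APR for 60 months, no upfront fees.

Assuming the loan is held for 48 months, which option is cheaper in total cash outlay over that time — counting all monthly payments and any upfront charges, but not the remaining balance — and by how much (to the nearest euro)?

Loan A: monthly rate = 15.89%/12 = 0.0132417; payment = 14,500 × 0.0132417 / (1 − (1+0.0132417)^−60) = €351.76.
Loan B: at 13.875% the monthly rate is 0.0115625, so the payment is 14,500 × 0.0115625 / (1 − 1.0115625^−60) = €336.45.
Over 48 months: Loan A costs 48 × €351.76 = €16,884.48; Loan B costs 48 × €336.45 = €16,149.60.
Loan B is cheaper by €16,884.48 − €16,149.60 = €734.88.

Loan B by €735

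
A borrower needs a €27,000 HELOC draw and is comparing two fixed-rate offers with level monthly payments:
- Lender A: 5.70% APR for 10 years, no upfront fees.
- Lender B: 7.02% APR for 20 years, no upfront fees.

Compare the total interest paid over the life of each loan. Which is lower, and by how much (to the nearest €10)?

Lender A: monthly rate = 5.7%/12 = 0.0047500; payment = 27,000 × 0.0047500 / (1 − (1+0.0047500)^−120) = €295.70.
Total interest on Lender A = 120 × €295.70 − €27,000 = €8,484.00.
Lender B: at 7.02% the monthly rate is 0.0058500, so the payment is 27,000 × 0.0058500 / (1 − 1.0058500^−240) = €209.65.
Total interest on Lender B = 240 × €209.65 − €27,000 = €23,316.00.
Lender A is lower by €14,832.00.

Lender A by €14,830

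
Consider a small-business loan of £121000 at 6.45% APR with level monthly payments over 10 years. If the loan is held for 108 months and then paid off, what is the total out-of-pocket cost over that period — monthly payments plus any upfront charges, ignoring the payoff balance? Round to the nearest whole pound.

£148,052

Monthly rate = 6.45%/12 = 0.0053750; payment = 121,000 × 0.0053750 / (1 − (1+0.0053750)^−120) = £1,370.85.
Total outlay = 108 × £1,370.85 = £148,051.80.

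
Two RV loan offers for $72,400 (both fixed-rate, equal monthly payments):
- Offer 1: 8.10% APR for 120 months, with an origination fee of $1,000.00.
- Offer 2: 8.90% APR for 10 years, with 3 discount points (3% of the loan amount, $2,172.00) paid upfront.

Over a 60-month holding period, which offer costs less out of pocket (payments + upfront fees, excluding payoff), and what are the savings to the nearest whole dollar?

Offer 1: monthly rate = 8.1%/12 = 0.0067500; payment = 72,400 × 0.0067500 / (1 − (1+0.0067500)^−120) = $882.24.
Offer 2: monthly rate = 8.9%/12 = 0.0074167; payment = 72,400 × 0.0074167 / (1 − (1+0.0074167)^−120) = $913.22.
Over 60 months: Offer 1 costs 60 × $882.24 + $1,000.00 = $53,934.40; Offer 2 costs 60 × $913.22 + $2,172.00 = $56,965.20.
Offer 1 is cheaper by $56,965.20 − $53,934.40 = $3,030.80.

Offer 1 by $3,031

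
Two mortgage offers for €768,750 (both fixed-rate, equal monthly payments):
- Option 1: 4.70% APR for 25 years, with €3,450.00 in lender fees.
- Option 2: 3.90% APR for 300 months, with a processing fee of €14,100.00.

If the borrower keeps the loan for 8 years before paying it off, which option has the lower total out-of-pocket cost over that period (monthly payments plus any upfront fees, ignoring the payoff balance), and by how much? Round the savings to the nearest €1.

Option 2 by €22,497

Option 1: at 4.70% the monthly rate is 0.0039167, so the payment is 768,750 × 0.0039167 / (1 − 1.0039167^−300) = €4,360.70.
Option 2: monthly rate = 3.9%/12 = 0.0032500; payment = 768,750 × 0.0032500 / (1 − (1+0.0032500)^−300) = €4,015.42.
Over 96 months: Option 1 costs 96 × €4,360.70 + €3,450.00 = €422,077.20; Option 2 costs 96 × €4,015.42 + €14,100.00 = €399,580.32.
Option 2 is cheaper by €422,077.20 − €399,580.32 = €22,496.88.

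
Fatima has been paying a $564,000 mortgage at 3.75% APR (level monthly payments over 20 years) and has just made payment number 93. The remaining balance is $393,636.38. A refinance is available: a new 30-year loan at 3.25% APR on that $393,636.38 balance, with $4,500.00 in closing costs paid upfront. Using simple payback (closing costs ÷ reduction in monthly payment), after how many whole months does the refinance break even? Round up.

3 months

Current payment = 564,000 × 3.75%/12 / (1 − (1+0.0031250)^−240) = $3,343.89.
Refinanced payment = 393,636.38 × 0.0027083 / (1 − (1+0.0027083)^−360) = $1,713.13.
Monthly savings = $3,343.89 − $1,713.13 = $1,630.76.
Break-even = $4,500.00 / $1,630.76 = 2.76 → 3 months.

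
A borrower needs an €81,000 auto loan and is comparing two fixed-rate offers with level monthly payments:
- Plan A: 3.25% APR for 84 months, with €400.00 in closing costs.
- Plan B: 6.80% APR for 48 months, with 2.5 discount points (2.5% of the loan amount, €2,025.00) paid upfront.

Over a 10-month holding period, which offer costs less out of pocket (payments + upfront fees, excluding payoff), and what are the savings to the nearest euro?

Plan A by €10,152

Plan A: monthly rate = 3.25%/12 = 0.0027083; payment = 81,000 × 0.0027083 / (1 − (1+0.0027083)^−84) = €1,079.43.
Plan B: at 6.80% the monthly rate is 0.0056667, so the payment is 81,000 × 0.0056667 / (1 − 1.0056667^−48) = €1,932.14.
Over 10 months: Plan A costs 10 × €1,079.43 + €400.00 = €11,194.30; Plan B costs 10 × €1,932.14 + €2,025.00 = €21,346.40.
Plan A is cheaper by €21,346.40 − €11,194.30 = €10,152.10.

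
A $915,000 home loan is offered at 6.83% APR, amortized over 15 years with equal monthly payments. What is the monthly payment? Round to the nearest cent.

At 6.83% the monthly rate is 0.0056917, so the payment is 915,000 × 0.0056917 / (1 − 1.0056917^−180) = $8,137.56.

$8,137.56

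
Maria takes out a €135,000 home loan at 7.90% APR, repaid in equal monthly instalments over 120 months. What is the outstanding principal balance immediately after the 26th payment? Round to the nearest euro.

With monthly rate i = 7.9%/12 = 0.0065833, the balance after k of n payments is P · [(1+i)^n − (1+i)^k] / [(1+i)^n − 1].
(1+0.0065833)^120 = 2.19769908 and (1+0.0065833)^26 = 1.18602301, so the balance is 135,000 × (2.19769908 − 1.18602301) / (2.19769908 − 1) = €114,032.21.

€114,032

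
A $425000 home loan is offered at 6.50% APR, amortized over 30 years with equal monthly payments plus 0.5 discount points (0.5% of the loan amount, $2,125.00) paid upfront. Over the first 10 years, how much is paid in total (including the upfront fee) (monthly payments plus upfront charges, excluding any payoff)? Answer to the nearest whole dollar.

$324,480

At 6.50% the monthly rate is 0.0054167, so the payment is 425,000 × 0.0054167 / (1 − 1.0054167^−360) = $2,686.29.
Total outlay = 120 × $2,686.29 + $2,125.00 = $324,479.80.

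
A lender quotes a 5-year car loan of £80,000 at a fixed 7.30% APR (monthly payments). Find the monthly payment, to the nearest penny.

Monthly rate = 7.3%/12 = 0.0060833; payment = 80,000 × 0.0060833 / (1 − (1+0.0060833)^−60) = £1,595.44.

£1,595.44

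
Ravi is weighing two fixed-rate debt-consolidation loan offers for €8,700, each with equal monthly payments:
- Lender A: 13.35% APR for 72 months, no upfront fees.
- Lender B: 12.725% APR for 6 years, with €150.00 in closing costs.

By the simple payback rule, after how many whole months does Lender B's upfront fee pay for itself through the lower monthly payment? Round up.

Lender A: monthly rate = 13.35%/12 = 0.0111250; payment = 8,700 × 0.0111250 / (1 − (1+0.0111250)^−72) = €176.26.
Lender B: monthly rate = 12.725%/12 = 0.0106042; payment = 8,700 × 0.0106042 / (1 − (1+0.0106042)^−72) = €173.38.
Monthly savings = €176.26 − €173.38 = €2.88.
Break-even = €150.00 / €2.88 = 52.08 → 53 months.

53 months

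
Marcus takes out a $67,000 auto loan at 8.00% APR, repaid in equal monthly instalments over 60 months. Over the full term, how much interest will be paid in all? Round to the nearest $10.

Monthly rate = 8%/12 = 0.0066667; payment = 67,000 × 0.0066667 / (1 − (1+0.0066667)^−60) = $1,358.52.
Total paid = 60 × $1,358.52 = $81,511.20; interest = $81,511.20 − $67,000 = $14,511.20.

$14,510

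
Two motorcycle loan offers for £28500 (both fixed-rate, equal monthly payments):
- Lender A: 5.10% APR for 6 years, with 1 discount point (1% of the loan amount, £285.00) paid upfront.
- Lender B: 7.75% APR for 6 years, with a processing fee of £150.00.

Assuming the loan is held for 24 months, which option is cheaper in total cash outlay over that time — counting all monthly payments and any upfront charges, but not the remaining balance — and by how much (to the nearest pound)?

Lender A by £727

Lender A: monthly rate = 5.1%/12 = 0.0042500; payment = 28,500 × 0.0042500 / (1 − (1+0.0042500)^−72) = £460.31.
Lender B: at 7.75% the monthly rate is 0.0064583, so the payment is 28,500 × 0.0064583 / (1 − 1.0064583^−72) = £496.23.
Over 24 months: Lender A costs 24 × £460.31 + £285.00 = £11,332.44; Lender B costs 24 × £496.23 + £150.00 = £12,059.52.
Lender A is cheaper by £12,059.52 − £11,332.44 = £727.08.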